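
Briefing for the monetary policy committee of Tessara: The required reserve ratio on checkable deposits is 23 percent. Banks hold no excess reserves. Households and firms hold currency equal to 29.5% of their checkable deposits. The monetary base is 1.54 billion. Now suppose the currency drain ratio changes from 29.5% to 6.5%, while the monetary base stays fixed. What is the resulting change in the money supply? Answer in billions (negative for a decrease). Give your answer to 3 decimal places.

1.761 billion

Initially m₁ = (1 + 0.295) / (0.23 + 0.295) ≈ 2.46667, so M₁ = 2.46667 × 1.54 ≈ 3.7987 billion.
After the change m₂ = (1 + 0.065) / (0.23 + 0.065) ≈ 3.61017, so M₂ = 3.61017 × 1.54 ≈ 5.5597 billion.
ΔM = M₂ − M₁ = 5.5597 − 3.7987 = 1.761 billion.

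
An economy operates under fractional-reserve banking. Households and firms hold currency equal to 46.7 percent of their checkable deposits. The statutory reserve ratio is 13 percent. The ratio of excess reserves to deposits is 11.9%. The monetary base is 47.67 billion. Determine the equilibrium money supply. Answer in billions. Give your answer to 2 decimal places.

97.67 billion

The money multiplier is m = (1 + c) / (rr + e + c) = (1 + 0.467) / (0.13 + 0.119 + 0.467) ≈ 2.04888.
So M = m × MB = 2.04888 × 47.67 ≈ 97.6701 billion.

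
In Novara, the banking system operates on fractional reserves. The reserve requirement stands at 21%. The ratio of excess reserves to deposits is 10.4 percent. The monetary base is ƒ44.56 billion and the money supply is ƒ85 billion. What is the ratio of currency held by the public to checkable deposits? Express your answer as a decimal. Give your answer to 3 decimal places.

Using m = M/MB = 85/44.56 ≈ 1.907540. From m = (1 + c)/(c + rr + e), rearranging gives 1 + c = m·(c + rr + e), so c·(1 − m) = m·(rr + e) − 1.
Hence c = [m·(rr + e) − 1]/(1 − m) = [1.907540 × (0.21 + 0.104) − 1] / (1 − 1.907540) ≈ 0.441890.

0.442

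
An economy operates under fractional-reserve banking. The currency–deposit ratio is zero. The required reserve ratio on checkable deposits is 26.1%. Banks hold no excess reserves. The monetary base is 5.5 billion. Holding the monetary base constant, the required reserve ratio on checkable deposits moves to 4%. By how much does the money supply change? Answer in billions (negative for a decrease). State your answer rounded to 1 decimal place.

Initially m₁ = 1 / (0.261) ≈ 3.8314, so M₁ = 3.8314 × 5.5 = 21.0727 billion.
After the change m₂ = 1 / (0.04) = 25, so M₂ = 25 × 5.5 = 137.5 billion.
ΔM = M₂ − M₁ = 137.5 − 21.0727 = 116.4273 billion.

116.4 billion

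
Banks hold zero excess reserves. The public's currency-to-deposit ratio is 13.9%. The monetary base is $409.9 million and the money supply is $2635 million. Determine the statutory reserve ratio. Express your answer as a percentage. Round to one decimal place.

Using m = M/MB = 2635/409.9 ≈ 6.428397. Since m = (1 + c)/(c + rr + e), the denominator satisfies c + rr + e = (1 + c)/m = (1 + 0.139) / 6.428397 ≈ 0.177183.
With c = 0.139 and e = 0, the statutory reserve ratio is 0.177183 − 0.139 − 0 = 0.038183.

3.8%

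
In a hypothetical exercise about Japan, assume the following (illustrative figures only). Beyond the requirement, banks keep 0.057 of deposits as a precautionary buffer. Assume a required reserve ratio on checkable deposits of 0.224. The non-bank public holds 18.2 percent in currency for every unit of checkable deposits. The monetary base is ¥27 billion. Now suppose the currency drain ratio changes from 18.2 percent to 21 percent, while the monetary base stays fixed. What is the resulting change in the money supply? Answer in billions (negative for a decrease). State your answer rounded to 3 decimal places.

-2.391 billion

Initially m₁ = (1 + 0.182) / (0.224 + 0.057 + 0.182) ≈ 2.552916, so M₁ = 2.552916 × 27 ≈ 68.9287 billion.
After the change m₂ = (1 + 0.21) / (0.224 + 0.057 + 0.21) ≈ 2.464358, so M₂ = 2.464358 × 27 ≈ 66.5377 billion.
ΔM = M₂ − M₁ = 66.5377 − 68.9287 = -2.391 billion.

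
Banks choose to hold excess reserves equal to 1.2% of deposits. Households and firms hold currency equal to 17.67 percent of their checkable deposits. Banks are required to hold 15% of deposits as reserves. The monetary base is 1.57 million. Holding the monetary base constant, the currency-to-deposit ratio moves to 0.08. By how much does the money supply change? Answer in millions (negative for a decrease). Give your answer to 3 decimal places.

1.552 million

Initially m₁ = (1 + 0.1767) / (0.15 + 0.012 + 0.1767) ≈ 3.47417, so M₁ = 3.47417 × 1.57 ≈ 5.4544 million.
After the change m₂ = (1 + 0.08) / (0.15 + 0.012 + 0.08) ≈ 4.46281, so M₂ = 4.46281 × 1.57 ≈ 7.0066 million.
ΔM = M₂ − M₁ = 7.0066 − 5.4544 = 1.5522 million.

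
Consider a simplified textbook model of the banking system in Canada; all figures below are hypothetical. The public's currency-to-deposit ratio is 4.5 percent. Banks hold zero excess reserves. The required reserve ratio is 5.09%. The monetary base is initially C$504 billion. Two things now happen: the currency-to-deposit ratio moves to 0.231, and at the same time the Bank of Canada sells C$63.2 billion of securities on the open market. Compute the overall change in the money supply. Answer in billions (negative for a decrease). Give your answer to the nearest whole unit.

Before: m₁ = (1 + 0.045) / (0.0509 + 0.045) ≈ 10.8968, MB₁ = 504, so M₁ = 10.8968 × 504 = 5491.9872 billion.
After: m₂ = (1 + 0.231) / (0.0509 + 0.231) ≈ 4.3668, MB₂ = 504 − 63.2 = 440.8, so M₂ = 4.3668 × 440.8 ≈ 1924.8854 billion.
ΔM = M₂ − M₁ = 1924.8854 − 5491.9872 = -3567.1018 billion.

-3567 billion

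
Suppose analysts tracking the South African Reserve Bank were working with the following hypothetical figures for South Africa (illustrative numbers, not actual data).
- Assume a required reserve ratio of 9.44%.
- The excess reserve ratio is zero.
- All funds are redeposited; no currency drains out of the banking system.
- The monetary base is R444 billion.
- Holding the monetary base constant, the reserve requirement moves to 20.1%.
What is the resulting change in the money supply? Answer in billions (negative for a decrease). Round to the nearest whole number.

-2494 billion

Initially m₁ = 1 / (0.0944) ≈ 10.5932, so M₁ = 10.5932 × 444 = 4703.3808 billion.
After the change m₂ = 1 / (0.201) ≈ 4.9751, so M₂ = 4.9751 × 444 = 2208.9444 billion.
ΔM = M₂ − M₁ = 2208.9444 − 4703.3808 = -2494.4364 billion.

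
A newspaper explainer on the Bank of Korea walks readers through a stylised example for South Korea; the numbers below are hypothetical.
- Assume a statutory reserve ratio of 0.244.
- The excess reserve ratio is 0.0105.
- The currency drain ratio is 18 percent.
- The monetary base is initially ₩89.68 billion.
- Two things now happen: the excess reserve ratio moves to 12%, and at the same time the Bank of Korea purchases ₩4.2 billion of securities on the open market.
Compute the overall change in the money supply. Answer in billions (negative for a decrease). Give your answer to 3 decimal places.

Before: m₁ = (1 + 0.18) / (0.244 + 0.0105 + 0.18) ≈ 2.715765, MB₁ = 89.68, so M₁ = 2.715765 × 89.68 ≈ 243.5498 billion.
After: m₂ = (1 + 0.18) / (0.244 + 0.12 + 0.18) ≈ 2.169118, MB₂ = 89.68 + 4.2 = 93.88, so M₂ = 2.169118 × 93.88 ≈ 203.6368 billion.
ΔM = M₂ − M₁ = 203.6368 − 243.5498 = -39.913 billion.

-39.913 billion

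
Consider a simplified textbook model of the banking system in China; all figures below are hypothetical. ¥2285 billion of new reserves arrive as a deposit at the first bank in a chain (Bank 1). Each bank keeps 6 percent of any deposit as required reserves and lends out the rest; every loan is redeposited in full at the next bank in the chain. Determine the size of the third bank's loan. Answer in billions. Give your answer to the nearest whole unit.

¥1898 billion

Each bank lends a fraction (1 − rr) = 0.9400 of the deposit it receives, so Bank 3 receives 2285·0.9400^2 and lends 2285·0.9400^3 ≈ 1897.8844 billion.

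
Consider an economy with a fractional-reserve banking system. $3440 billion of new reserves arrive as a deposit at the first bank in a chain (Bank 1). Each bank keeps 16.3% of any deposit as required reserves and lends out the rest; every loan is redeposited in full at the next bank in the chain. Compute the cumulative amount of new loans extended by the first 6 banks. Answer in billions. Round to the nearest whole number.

$11591 billion

Bank i lends (1 − rr)^i of the original deposit: Bank 1 lends 3440·0.8370 = 2879.2800, Bank 2 lends 3440·0.8370² ≈ 2409.9574, and so on.
Summing a geometric series: total = 3440·[0.8370·(1 − 0.8370^6) / (1 − 0.8370)] ≈ 11590.6545 billion.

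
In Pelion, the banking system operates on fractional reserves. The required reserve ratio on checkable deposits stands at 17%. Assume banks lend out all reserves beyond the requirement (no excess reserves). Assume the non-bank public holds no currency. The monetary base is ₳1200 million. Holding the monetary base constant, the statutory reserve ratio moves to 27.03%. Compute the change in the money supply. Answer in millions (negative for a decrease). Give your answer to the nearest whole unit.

-2619 million

Initially m₁ = 1 / (0.17) ≈ 5.88235, so M₁ = 5.88235 × 1200 = 7058.82 million.
After the change m₂ = 1 / (0.2703) ≈ 3.69959, so M₂ = 3.69959 × 1200 = 4439.508 million.
ΔM = M₂ − M₁ = 4439.508 − 7058.82 = -2619.312 million.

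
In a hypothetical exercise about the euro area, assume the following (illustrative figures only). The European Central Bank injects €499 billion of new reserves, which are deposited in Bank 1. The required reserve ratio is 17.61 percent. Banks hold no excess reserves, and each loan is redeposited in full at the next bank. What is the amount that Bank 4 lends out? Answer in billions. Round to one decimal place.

€229.9 billion

Each bank lends a fraction (1 − rr) = 0.8239 of the deposit it receives, so Bank 4 receives 499·0.8239^3 and lends 499·0.8239^4 ≈ 229.9315 billion.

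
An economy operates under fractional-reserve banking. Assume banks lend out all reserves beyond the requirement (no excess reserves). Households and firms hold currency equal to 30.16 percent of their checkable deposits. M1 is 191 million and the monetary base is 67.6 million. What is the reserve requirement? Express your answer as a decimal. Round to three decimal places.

0.159

Using m = M/MB = 191/67.6 ≈ 2.825444. Since m = (1 + c)/(c + rr + e), the denominator satisfies c + rr + e = (1 + c)/m = (1 + 0.3016) / 2.825444 ≈ 0.460671.
With c = 0.3016 and e = 0, the reserve requirement is 0.460671 − 0.3016 − 0 = 0.159071.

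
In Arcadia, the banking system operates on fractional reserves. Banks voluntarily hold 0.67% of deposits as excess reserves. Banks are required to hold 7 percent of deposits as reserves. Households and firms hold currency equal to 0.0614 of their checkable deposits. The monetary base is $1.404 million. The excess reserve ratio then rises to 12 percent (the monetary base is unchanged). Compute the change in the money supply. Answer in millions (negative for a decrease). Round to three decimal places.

-4.863 million

Initially m₁ = (1 + 0.0614) / (0.07 + 0.0067 + 0.0614) ≈ 7.68573, so M₁ = 7.68573 × 1.404 ≈ 10.7908 million.
After the change m₂ = (1 + 0.0614) / (0.07 + 0.12 + 0.0614) ≈ 4.22196, so M₂ = 4.22196 × 1.404 ≈ 5.9276 million.
ΔM = M₂ − M₁ = 5.9276 − 10.7908 = -4.8632 million.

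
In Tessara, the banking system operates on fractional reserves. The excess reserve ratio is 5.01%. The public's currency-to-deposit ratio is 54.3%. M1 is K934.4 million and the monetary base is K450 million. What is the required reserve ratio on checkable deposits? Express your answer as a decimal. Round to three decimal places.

0.150

Using m = M/MB = 934.4/450 ≈ 2.076444. Since m = (1 + c)/(c + rr + e), the denominator satisfies c + rr + e = (1 + c)/m = (1 + 0.543) / 2.076444 ≈ 0.743097.
With c = 0.543 and e = 0.0501, the required reserve ratio on checkable deposits is 0.743097 − 0.543 − 0.0501 = 0.149997.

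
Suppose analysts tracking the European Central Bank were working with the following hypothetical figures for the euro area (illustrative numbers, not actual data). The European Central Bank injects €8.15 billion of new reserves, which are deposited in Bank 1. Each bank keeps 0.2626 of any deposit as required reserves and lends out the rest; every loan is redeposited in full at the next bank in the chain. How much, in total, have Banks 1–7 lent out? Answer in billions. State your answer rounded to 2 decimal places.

Bank i lends (1 − rr)^i of the original deposit: Bank 1 lends 8.15·0.7374 ≈ 6.0098, Bank 2 lends 8.15·0.7374² ≈ 4.4316, and so on.
Summing a geometric series: total = 8.15·[0.7374·(1 − 0.7374^7) / (1 − 0.7374)] ≈ 20.1726 billion.

€20.17 billion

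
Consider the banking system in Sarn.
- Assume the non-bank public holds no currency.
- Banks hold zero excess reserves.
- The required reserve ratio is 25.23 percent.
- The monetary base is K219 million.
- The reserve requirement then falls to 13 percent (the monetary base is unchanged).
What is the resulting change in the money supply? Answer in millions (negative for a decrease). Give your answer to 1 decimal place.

Initially m₁ = 1 / (0.2523) ≈ 3.96354, so M₁ = 3.96354 × 219 ≈ 868.0153 million.
After the change m₂ = 1 / (0.13) ≈ 7.69231, so M₂ = 7.69231 × 219 ≈ 1684.6159 million.
ΔM = M₂ − M₁ = 1684.6159 − 868.0153 = 816.6006 million.

K816.6 million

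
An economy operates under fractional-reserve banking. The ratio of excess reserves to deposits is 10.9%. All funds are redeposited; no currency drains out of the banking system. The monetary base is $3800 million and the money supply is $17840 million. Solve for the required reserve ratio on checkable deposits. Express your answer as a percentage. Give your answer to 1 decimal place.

10.4%

Using m = M/MB = 17840/3800 ≈ 4.694737. Since m = (1 + c)/(c + rr + e), the denominator satisfies c + rr + e = (1 + c)/m = (1 + 0) / 4.694737 ≈ 0.213004.
With c = 0 and e = 0.109, the required reserve ratio on checkable deposits is 0.213004 − 0 − 0.109 = 0.104004.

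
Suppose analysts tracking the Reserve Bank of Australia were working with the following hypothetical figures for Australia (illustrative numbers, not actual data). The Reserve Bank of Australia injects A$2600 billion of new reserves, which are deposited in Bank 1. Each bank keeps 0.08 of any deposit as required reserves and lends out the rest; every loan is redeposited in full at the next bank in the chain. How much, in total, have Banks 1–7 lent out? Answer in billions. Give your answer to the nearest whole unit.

Bank i lends (1 − rr)^i of the original deposit: Bank 1 lends 2600·0.9200 = 2392.0000, Bank 2 lends 2600·0.9200² = 2200.6400, and so on.
Summing a geometric series: total = 2600·[0.9200·(1 − 0.9200^7) / (1 − 0.9200)] ≈ 13220.3866 billion.

A$13220 billion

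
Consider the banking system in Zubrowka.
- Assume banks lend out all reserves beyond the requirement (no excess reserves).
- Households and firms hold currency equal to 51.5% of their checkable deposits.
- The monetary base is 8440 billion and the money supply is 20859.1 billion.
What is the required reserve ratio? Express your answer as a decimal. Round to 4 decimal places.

Using m = M/MB = 20859.1/8440 ≈ 2.471457. Since m = (1 + c)/(c + rr + e), the denominator satisfies c + rr + e = (1 + c)/m = (1 + 0.515) / 2.471457 ≈ 0.612999.
With c = 0.515 and e = 0, the required reserve ratio is 0.612999 − 0.515 − 0 = 0.097999.

0.0980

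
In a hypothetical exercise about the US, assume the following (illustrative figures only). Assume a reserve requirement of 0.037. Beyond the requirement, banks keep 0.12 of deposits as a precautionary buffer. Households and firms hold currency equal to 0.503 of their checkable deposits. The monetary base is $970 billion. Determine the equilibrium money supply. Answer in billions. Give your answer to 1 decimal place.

The money multiplier is m = (1 + c) / (rr + e + c) = (1 + 0.503) / (0.037 + 0.12 + 0.503) ≈ 2.27727.
So M = m × MB = 2.27727 × 970 = 2208.9519 billion.

$2209.0 billion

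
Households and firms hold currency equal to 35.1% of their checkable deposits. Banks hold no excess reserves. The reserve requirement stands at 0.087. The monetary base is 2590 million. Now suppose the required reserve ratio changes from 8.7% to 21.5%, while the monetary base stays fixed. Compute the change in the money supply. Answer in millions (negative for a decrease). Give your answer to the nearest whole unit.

Initially m₁ = (1 + 0.351) / (0.087 + 0.351) ≈ 3.08447, so M₁ = 3.08447 × 2590 = 7988.7773 million.
After the change m₂ = (1 + 0.351) / (0.215 + 0.351) ≈ 2.38693, so M₂ = 2.38693 × 2590 = 6182.1487 million.
ΔM = M₂ − M₁ = 6182.1487 − 7988.7773 = -1806.6286 million.

-1807 million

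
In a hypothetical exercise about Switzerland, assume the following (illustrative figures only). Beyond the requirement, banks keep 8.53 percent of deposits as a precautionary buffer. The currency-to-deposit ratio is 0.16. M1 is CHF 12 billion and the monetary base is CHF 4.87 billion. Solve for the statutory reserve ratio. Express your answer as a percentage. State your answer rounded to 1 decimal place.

Using m = M/MB = 12/4.87 ≈ 2.464066. Since m = (1 + c)/(c + rr + e), the denominator satisfies c + rr + e = (1 + c)/m = (1 + 0.16) / 2.464066 ≈ 0.470767.
With c = 0.16 and e = 0.0853, the statutory reserve ratio is 0.470767 − 0.16 − 0.0853 = 0.225467.

22.5%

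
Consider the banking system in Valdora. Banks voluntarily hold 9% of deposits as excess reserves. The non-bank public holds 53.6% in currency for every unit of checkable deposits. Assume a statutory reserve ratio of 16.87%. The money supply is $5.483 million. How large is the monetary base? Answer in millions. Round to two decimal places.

$2.84 million

The money multiplier is m = (1 + c) / (rr + e + c) = (1 + 0.536) / (0.1687 + 0.09 + 0.536) ≈ 1.9328.
MB = M / m = 5.483 / 1.9328 ≈ 2.8368 million.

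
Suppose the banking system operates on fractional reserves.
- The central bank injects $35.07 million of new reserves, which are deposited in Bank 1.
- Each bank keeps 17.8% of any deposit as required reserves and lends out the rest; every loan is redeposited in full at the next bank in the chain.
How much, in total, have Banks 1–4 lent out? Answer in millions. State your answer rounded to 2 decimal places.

$88.01 million

Bank i lends (1 − rr)^i of the original deposit: Bank 1 lends 35.07·0.8220 ≈ 28.8275, Bank 2 lends 35.07·0.8220² ≈ 23.6962, and so on.
Summing a geometric series: total = 35.07·[0.8220·(1 − 0.8220^4) / (1 − 0.8220)] ≈ 88.0133 million.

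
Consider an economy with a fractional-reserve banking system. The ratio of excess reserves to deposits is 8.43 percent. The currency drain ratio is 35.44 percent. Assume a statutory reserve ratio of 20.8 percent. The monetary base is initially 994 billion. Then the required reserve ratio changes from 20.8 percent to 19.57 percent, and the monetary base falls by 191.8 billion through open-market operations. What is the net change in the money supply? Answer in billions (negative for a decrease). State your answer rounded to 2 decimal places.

Before: m₁ = (1 + 0.3544) / (0.208 + 0.0843 + 0.3544) ≈ 2.094325, MB₁ = 994, so M₁ = 2.094325 × 994 ≈ 2081.7591 billion.
After: m₂ = (1 + 0.3544) / (0.1957 + 0.0843 + 0.3544) ≈ 2.134931, MB₂ = 994 − 191.8 = 802.2, so M₂ = 2.134931 × 802.2 ≈ 1712.6416 billion.
ΔM = M₂ − M₁ = 1712.6416 − 2081.7591 = -369.1175 billion.

-369.12 billion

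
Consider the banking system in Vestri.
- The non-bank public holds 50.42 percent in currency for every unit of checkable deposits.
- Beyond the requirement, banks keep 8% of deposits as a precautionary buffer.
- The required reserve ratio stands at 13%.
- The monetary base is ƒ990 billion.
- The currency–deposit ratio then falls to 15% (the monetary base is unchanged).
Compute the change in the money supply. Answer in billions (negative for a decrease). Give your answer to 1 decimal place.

ƒ1077.4 billion

Initially m₁ = (1 + 0.5042) / (0.13 + 0.08 + 0.5042) ≈ 2.10613, so M₁ = 2.10613 × 990 = 2085.0687 billion.
After the change m₂ = (1 + 0.15) / (0.13 + 0.08 + 0.15) ≈ 3.19444, so M₂ = 3.19444 × 990 = 3162.4956 billion.
ΔM = M₂ − M₁ = 3162.4956 − 2085.0687 = 1077.4269 billion.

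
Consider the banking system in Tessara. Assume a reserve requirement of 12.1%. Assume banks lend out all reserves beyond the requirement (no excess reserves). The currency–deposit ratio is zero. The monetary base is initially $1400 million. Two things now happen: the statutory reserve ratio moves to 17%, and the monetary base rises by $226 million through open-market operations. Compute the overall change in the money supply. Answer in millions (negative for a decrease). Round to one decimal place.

Before: m₁ = 1 / (0.121) ≈ 8.264463, MB₁ = 1400, so M₁ = 8.264463 × 1400 = 11570.2482 million.
After: m₂ = 1 / (0.17) ≈ 5.882353, MB₂ = 1400 + 226 = 1626, so M₂ = 5.882353 × 1626 ≈ 9564.706 million.
ΔM = M₂ − M₁ = 9564.706 − 11570.2482 = -2005.5422 million.

-2005.5 million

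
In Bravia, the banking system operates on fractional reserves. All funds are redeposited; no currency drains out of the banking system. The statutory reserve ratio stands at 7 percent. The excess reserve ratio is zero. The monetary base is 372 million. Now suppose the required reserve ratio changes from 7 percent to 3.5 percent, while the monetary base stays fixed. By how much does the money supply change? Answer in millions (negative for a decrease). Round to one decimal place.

Initially m₁ = 1 / (0.07) ≈ 14.28571, so M₁ = 14.28571 × 372 ≈ 5314.2841 million.
After the change m₂ = 1 / (0.035) ≈ 28.57143, so M₂ = 28.57143 × 372 ≈ 10628.572 million.
ΔM = M₂ − M₁ = 10628.572 − 5314.2841 = 5314.2879 million.

5314.3 million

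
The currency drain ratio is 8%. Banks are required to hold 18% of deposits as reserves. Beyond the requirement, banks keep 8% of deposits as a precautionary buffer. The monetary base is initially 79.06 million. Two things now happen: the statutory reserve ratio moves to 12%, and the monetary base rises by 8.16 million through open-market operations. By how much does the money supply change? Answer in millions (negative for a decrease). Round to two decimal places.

Before: m₁ = (1 + 0.08) / (0.18 + 0.08 + 0.08) ≈ 3.17647, MB₁ = 79.06, so M₁ = 3.17647 × 79.06 ≈ 251.1317 million.
After: m₂ = (1 + 0.08) / (0.12 + 0.08 + 0.08) ≈ 3.85714, MB₂ = 79.06 + 8.16 = 87.22, so M₂ = 3.85714 × 87.22 ≈ 336.4198 million.
ΔM = M₂ − M₁ = 336.4198 − 251.1317 = 85.2881 million.

85.29 million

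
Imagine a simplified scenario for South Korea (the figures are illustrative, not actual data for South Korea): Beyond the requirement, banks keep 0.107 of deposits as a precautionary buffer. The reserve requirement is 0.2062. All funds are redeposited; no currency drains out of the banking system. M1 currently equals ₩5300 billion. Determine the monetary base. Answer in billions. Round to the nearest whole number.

The money multiplier is m = 1 / (rr + e) = 1 / (0.2062 + 0.107) ≈ 3.19285.
MB = M / m = 5300 / 3.19285 ≈ 1659.959 billion.

₩1660 billion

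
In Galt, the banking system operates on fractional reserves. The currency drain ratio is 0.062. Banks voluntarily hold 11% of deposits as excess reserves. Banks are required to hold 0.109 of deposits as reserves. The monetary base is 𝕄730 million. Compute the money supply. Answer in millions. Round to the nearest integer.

The money multiplier is m = (1 + c) / (rr + e + c) = (1 + 0.062) / (0.109 + 0.11 + 0.062) ≈ 3.7794.
So M = m × MB = 3.7794 × 730 = 2758.962 million.

𝕄2759 million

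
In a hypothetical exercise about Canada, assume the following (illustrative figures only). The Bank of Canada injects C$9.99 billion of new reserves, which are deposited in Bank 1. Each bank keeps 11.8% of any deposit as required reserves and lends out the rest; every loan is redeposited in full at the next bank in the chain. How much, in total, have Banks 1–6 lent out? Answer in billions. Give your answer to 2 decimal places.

Bank i lends (1 − rr)^i of the original deposit: Bank 1 lends 9.99·0.8820 ≈ 8.8112, Bank 2 lends 9.99·0.8820² ≈ 7.7715, and so on.
Summing a geometric series: total = 9.99·[0.8820·(1 − 0.8820^6) / (1 − 0.8820)] ≈ 39.5179 billion.

C$39.52 billion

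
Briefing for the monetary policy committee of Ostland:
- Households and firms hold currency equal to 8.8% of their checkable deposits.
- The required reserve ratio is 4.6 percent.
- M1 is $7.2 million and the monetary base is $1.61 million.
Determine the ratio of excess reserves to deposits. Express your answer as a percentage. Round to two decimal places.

10.93%

Using m = M/MB = 7.2/1.61 ≈ 4.472050. Since m = (1 + c)/(c + rr + e), the denominator satisfies c + rr + e = (1 + c)/m = (1 + 0.088) / 4.472050 ≈ 0.243289.
With c = 0.088 and rr = 0.046, the ratio of excess reserves to deposits is 0.243289 − 0.088 − 0.046 = 0.109289.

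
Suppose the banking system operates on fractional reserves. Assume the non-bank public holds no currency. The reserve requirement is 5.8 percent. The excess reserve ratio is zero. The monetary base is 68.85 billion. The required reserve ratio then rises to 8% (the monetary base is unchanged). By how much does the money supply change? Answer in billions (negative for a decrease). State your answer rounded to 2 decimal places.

-326.44 billion

Initially m₁ = 1 / (0.058) ≈ 17.24138, so M₁ = 17.24138 × 68.85 ≈ 1187.069 billion.
After the change m₂ = 1 / (0.08) = 12.5, so M₂ = 12.5 × 68.85 = 860.625 billion.
ΔM = M₂ − M₁ = 860.625 − 1187.069 = -326.444 billion.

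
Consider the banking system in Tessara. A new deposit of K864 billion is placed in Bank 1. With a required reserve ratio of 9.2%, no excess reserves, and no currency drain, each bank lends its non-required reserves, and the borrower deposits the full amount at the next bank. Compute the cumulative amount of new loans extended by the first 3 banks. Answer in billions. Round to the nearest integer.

K2144 billion

Bank i lends (1 − rr)^i of the original deposit: Bank 1 lends 864·0.9080 = 784.5120, Bank 2 lends 864·0.9080² ≈ 712.3369, and so on.
Summing a geometric series: total = 864·[0.9080·(1 − 0.9080^3) / (1 − 0.9080)] ≈ 2143.6508 billion.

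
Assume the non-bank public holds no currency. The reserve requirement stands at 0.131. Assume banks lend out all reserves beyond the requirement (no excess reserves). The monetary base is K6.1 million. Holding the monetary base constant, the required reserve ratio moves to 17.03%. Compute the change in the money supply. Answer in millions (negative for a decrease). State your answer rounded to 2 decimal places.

-10.75 million

Initially m₁ = 1 / (0.131) ≈ 7.6336, so M₁ = 7.6336 × 6.1 ≈ 46.565 million.
After the change m₂ = 1 / (0.1703) ≈ 5.8720, so M₂ = 5.8720 × 6.1 = 35.8192 million.
ΔM = M₂ − M₁ = 35.8192 − 46.565 = -10.7458 million.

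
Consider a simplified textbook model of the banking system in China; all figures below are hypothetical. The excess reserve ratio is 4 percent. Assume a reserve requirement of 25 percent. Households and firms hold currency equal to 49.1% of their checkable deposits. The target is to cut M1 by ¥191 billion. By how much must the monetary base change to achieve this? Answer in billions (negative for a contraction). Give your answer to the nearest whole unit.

-100 billion

The money multiplier is m = (1 + c) / (rr + e + c) = (1 + 0.491) / (0.25 + 0.04 + 0.491) ≈ 1.9091.
ΔMB = ΔM / m = (−191) / 1.9091 ≈ -100.0471 billion.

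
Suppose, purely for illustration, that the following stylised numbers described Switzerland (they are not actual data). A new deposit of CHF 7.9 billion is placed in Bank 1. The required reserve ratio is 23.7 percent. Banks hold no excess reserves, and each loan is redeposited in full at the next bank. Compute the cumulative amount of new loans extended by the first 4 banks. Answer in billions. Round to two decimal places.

CHF 16.81 billion

Bank i lends (1 − rr)^i of the original deposit: Bank 1 lends 7.9·0.7630 = 6.0277, Bank 2 lends 7.9·0.7630² ≈ 4.5991, and so on.
Summing a geometric series: total = 7.9·[0.7630·(1 − 0.7630^4) / (1 − 0.7630)] ≈ 16.8134 billion.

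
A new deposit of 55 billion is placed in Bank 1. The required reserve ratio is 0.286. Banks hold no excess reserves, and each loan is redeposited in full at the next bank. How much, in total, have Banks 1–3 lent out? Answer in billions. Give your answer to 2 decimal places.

87.33 billion

Bank i lends (1 − rr)^i of the original deposit: Bank 1 lends 55·0.7140 = 39.2700, Bank 2 lends 55·0.7140² ≈ 28.0388, and so on.
Summing a geometric series: total = 55·[0.7140·(1 − 0.7140^3) / (1 − 0.7140)] ≈ 87.3285 billion.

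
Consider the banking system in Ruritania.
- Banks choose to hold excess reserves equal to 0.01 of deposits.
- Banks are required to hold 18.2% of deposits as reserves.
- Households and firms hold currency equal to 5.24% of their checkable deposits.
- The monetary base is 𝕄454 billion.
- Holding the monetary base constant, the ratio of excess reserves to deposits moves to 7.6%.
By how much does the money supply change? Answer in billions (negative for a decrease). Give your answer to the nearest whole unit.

-416 billion

Initially m₁ = (1 + 0.0524) / (0.182 + 0.01 + 0.0524) ≈ 4.3061, so M₁ = 4.3061 × 454 = 1954.9694 billion.
After the change m₂ = (1 + 0.0524) / (0.182 + 0.076 + 0.0524) ≈ 3.3905, so M₂ = 3.3905 × 454 = 1539.287 billion.
ΔM = M₂ − M₁ = 1539.287 − 1954.9694 = -415.6824 billion.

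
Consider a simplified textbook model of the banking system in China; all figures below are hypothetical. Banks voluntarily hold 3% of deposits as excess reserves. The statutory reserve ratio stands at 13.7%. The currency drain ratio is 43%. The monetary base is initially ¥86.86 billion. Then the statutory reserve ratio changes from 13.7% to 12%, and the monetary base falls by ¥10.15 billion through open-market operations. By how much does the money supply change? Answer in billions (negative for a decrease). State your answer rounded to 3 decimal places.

Before: m₁ = (1 + 0.43) / (0.137 + 0.03 + 0.43) ≈ 2.395310, MB₁ = 86.86, so M₁ = 2.395310 × 86.86 ≈ 208.0566 billion.
After: m₂ = (1 + 0.43) / (0.12 + 0.03 + 0.43) ≈ 2.465517, MB₂ = 86.86 − 10.15 = 76.71, so M₂ = 2.465517 × 76.71 ≈ 189.1298 billion.
ΔM = M₂ − M₁ = 189.1298 − 208.0566 = -18.9268 billion.

-18.927 billion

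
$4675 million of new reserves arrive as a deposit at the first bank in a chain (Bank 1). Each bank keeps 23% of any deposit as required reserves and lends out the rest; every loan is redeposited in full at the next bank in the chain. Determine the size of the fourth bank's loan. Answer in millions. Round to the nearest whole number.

$1643 million

Each bank lends a fraction (1 − rr) = 0.7700 of the deposit it receives, so Bank 4 receives 4675·0.7700^3 and lends 4675·0.7700^4 ≈ 1643.4047 million.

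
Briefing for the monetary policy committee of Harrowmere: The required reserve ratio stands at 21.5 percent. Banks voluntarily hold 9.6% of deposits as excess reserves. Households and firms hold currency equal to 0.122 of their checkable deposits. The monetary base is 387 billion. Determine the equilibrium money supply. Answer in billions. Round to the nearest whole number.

1003 billion

The money multiplier is m = (1 + c) / (rr + e + c) = (1 + 0.122) / (0.215 + 0.096 + 0.122) ≈ 2.5912.
So M = m × MB = 2.5912 × 387 = 1002.7944 billion.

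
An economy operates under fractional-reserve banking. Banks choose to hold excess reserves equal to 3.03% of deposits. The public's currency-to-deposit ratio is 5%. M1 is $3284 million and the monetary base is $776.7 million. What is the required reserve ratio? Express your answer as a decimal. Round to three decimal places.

Using m = M/MB = 3284/776.7 ≈ 4.228145. Since m = (1 + c)/(c + rr + e), the denominator satisfies c + rr + e = (1 + c)/m = (1 + 0.05) / 4.228145 ≈ 0.248336.
With c = 0.05 and e = 0.0303, the required reserve ratio is 0.248336 − 0.05 − 0.0303 = 0.168036.

0.168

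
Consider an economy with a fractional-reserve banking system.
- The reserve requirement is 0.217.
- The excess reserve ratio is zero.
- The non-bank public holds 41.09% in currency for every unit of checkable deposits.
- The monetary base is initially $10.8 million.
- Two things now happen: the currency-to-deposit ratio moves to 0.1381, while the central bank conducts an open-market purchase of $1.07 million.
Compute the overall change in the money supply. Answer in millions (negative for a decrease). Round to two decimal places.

$13.78 million

Before: m₁ = (1 + 0.4109) / (0.217 + 0.4109) ≈ 2.24701, MB₁ = 10.8, so M₁ = 2.24701 × 10.8 ≈ 24.2677 million.
After: m₂ = (1 + 0.1381) / (0.217 + 0.1381) ≈ 3.20501, MB₂ = 10.8 + 1.07 = 11.87, so M₂ = 3.20501 × 11.87 ≈ 38.0435 million.
ΔM = M₂ − M₁ = 38.0435 − 24.2677 = 13.7758 million.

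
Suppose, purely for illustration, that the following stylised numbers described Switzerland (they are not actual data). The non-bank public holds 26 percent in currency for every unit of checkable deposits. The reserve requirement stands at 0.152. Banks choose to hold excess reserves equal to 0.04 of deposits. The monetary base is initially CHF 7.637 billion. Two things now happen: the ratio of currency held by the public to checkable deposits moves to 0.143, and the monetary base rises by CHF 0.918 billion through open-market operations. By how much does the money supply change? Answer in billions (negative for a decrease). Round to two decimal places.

Before: m₁ = (1 + 0.26) / (0.152 + 0.04 + 0.26) ≈ 2.7876, MB₁ = 7.637, so M₁ = 2.7876 × 7.637 ≈ 21.2889 billion.
After: m₂ = (1 + 0.143) / (0.152 + 0.04 + 0.143) ≈ 3.4119, MB₂ = 7.637 + 0.918 = 8.555, so M₂ = 3.4119 × 8.555 ≈ 29.1888 billion.
ΔM = M₂ − M₁ = 29.1888 − 21.2889 = 7.8999 billion.

CHF 7.90 billion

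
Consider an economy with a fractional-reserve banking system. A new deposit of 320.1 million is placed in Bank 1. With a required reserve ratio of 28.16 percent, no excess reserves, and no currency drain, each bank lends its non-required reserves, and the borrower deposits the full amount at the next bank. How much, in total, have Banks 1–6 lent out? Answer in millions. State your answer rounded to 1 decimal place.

Bank i lends (1 − rr)^i of the original deposit: Bank 1 lends 320.1·0.7184 ≈ 229.9598, Bank 2 lends 320.1·0.7184² ≈ 165.2031, and so on.
Summing a geometric series: total = 320.1·[0.7184·(1 − 0.7184^6) / (1 − 0.7184)] ≈ 704.3608 million.

704.4 million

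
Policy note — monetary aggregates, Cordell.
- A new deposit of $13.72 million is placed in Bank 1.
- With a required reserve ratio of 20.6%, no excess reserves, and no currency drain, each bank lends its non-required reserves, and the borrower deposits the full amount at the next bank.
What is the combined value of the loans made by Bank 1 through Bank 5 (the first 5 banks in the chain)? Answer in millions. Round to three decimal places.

$36.194 million

Bank i lends (1 − rr)^i of the original deposit: Bank 1 lends 13.72·0.7940 ≈ 10.8937, Bank 2 lends 13.72·0.7940² ≈ 8.6496, and so on.
Summing a geometric series: total = 13.72·[0.7940·(1 − 0.7940^5) / (1 − 0.7940)] ≈ 36.1937 million.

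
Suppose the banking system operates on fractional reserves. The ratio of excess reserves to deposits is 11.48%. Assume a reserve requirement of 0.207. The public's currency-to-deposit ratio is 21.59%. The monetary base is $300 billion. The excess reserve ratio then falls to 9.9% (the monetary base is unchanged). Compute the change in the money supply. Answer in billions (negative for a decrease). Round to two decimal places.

$20.54 billion

Initially m₁ = (1 + 0.2159) / (0.207 + 0.1148 + 0.2159) ≈ 2.261298, so M₁ = 2.261298 × 300 = 678.3894 billion.
After the change m₂ = (1 + 0.2159) / (0.207 + 0.099 + 0.2159) ≈ 2.329757, so M₂ = 2.329757 × 300 = 698.9271 billion.
ΔM = M₂ − M₁ = 698.9271 − 678.3894 = 20.5377 billion.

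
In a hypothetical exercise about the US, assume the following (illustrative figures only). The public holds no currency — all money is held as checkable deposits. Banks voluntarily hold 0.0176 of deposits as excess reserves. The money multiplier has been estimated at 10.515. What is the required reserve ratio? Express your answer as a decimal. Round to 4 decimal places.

Using m = 10.515. Since m = (1 + c)/(c + rr + e), the denominator satisfies c + rr + e = (1 + c)/m = (1 + 0) / 10.515 ≈ 0.095102.
With c = 0 and e = 0.0176, the required reserve ratio is 0.095102 − 0 − 0.0176 = 0.077502.

0.0775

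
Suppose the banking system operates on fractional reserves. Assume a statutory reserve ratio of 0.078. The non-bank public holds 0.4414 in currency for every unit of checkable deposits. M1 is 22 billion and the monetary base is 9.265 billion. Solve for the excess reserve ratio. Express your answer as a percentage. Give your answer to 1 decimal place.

Using m = M/MB = 22/9.265 ≈ 2.374528. Since m = (1 + c)/(c + rr + e), the denominator satisfies c + rr + e = (1 + c)/m = (1 + 0.4414) / 2.374528 ≈ 0.607026.
With c = 0.4414 and rr = 0.078, the excess reserve ratio is 0.607026 − 0.4414 − 0.078 = 0.087626.

8.8%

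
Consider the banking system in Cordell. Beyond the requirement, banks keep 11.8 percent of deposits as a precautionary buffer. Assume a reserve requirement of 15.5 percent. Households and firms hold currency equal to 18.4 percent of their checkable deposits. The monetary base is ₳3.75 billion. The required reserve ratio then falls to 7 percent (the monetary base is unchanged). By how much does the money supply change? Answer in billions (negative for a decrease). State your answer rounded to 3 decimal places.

Initially m₁ = (1 + 0.184) / (0.155 + 0.118 + 0.184) ≈ 2.59081, so M₁ = 2.59081 × 3.75 ≈ 9.7155 billion.
After the change m₂ = (1 + 0.184) / (0.07 + 0.118 + 0.184) ≈ 3.18280, so M₂ = 3.18280 × 3.75 = 11.9355 billion.
ΔM = M₂ − M₁ = 11.9355 − 9.7155 = 2.22 billion.

₳2.220 billion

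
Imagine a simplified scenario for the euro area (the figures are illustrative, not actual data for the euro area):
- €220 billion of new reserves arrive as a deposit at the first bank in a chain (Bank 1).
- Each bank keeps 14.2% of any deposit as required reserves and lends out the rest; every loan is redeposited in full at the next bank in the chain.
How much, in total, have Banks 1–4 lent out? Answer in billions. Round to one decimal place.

€608.9 billion

Bank i lends (1 − rr)^i of the original deposit: Bank 1 lends 220·0.8580 = 188.7600, Bank 2 lends 220·0.8580² ≈ 161.9561, and so on.
Summing a geometric series: total = 220·[0.8580·(1 − 0.8580^4) / (1 − 0.8580)] ≈ 608.9006 billion.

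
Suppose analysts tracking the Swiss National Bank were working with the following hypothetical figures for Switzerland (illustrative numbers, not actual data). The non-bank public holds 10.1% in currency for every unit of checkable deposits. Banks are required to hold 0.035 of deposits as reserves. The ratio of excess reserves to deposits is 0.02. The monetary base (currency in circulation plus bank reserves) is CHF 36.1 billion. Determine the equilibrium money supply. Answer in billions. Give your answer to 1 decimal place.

CHF 254.8 billion

The money multiplier is m = (1 + c) / (rr + e + c) = (1 + 0.101) / (0.035 + 0.02 + 0.101) ≈ 7.0577.
So M = m × MB = 7.0577 × 36.1 ≈ 254.783 billion.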